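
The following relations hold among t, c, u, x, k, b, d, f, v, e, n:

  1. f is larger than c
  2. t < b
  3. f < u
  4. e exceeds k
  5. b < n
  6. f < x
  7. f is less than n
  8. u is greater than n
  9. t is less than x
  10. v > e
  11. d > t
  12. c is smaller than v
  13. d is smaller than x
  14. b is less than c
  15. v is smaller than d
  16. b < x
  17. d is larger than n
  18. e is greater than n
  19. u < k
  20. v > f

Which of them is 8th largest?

The consecutive relations fix a unique order: t < b < c < f < n < u < k < e < v < d < x.
The 8th largest is f.

f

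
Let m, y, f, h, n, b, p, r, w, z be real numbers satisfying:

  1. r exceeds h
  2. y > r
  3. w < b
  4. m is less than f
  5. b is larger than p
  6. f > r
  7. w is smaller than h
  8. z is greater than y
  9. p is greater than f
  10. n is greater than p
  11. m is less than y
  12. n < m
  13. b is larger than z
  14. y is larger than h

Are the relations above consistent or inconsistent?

We have m < f stated directly, yet also f < p < n < m by chaining the others — so f < m. Contradiction.

inconsistent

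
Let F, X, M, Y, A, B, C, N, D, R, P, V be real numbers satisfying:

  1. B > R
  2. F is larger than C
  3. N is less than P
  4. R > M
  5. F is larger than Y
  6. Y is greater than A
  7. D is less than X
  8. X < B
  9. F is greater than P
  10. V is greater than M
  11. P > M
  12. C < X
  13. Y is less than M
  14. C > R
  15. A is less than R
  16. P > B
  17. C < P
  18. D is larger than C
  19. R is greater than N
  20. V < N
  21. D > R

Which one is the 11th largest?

The consecutive relations fix a unique order: A < Y < M < V < N < R < C < D < X < B < P < F.
Counting 11 from the largest end gives Y.

Y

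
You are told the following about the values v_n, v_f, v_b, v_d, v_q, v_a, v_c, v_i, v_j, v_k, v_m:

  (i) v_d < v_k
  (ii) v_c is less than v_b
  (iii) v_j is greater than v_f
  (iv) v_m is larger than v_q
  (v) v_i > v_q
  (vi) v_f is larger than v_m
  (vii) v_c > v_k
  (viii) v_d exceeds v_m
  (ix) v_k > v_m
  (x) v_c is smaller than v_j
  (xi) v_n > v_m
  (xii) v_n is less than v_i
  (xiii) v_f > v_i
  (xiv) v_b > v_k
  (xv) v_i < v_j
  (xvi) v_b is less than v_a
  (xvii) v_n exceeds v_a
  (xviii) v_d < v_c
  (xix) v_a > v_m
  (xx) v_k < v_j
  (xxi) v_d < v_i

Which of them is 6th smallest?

v_b

The consecutive relations fix a unique order: v_q < v_m < v_d < v_k < v_c < v_b < v_a < v_n < v_i < v_f < v_j.
The 6th smallest is v_b.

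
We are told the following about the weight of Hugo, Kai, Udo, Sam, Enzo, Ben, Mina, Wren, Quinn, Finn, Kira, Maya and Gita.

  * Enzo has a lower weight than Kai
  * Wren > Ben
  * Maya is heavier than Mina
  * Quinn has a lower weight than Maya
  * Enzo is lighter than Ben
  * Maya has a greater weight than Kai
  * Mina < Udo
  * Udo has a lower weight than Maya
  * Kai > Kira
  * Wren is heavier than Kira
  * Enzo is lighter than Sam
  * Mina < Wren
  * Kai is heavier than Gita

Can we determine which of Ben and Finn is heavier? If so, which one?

Following every chain through Ben: above Ben we get Wren; below Ben we get Enzo.
Finn is not reached, and no chain runs the other way from Finn to Ben.
So the given relations leave the order of Ben and Finn undetermined.

undetermined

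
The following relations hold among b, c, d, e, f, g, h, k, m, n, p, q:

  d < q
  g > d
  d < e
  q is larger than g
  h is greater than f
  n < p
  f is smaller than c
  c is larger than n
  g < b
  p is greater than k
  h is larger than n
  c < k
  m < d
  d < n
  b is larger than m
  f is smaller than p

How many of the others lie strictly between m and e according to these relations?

1

The relations place m below e. An element lies strictly between them when it is forced above m and also forced below e.
Above m: {d, n, c, g, k, h, p, q, b}. Below e: {d}.
Intersection: {d} — 1.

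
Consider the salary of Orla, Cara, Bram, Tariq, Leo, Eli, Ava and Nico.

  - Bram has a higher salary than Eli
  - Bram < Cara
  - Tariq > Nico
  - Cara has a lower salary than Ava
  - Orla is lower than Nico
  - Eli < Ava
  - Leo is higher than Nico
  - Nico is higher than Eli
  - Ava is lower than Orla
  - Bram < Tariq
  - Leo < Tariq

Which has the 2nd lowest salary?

Piecing the relations together gives one ordering: Eli < Bram < Cara < Ava < Orla < Nico < Leo < Tariq.
The 2nd smallest is Bram.

Bram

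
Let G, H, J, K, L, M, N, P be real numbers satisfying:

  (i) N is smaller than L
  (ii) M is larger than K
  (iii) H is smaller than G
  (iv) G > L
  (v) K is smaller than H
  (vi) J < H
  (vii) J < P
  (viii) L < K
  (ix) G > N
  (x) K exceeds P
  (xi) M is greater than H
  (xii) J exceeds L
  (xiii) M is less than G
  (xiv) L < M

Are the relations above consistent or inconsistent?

consistent

Every relation is compatible with N < L < J < P < K < H < M < G; the set is consistent.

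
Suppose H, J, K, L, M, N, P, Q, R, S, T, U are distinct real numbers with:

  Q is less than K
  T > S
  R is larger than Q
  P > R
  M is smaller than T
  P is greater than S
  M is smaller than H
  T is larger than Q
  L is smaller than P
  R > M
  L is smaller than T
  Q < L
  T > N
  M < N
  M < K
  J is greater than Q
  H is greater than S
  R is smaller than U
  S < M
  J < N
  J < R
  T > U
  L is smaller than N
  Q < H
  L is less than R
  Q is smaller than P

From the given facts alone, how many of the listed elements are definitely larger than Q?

Directly above Q: L, K, H, J, R, P, T.
One step further: N, U (9 so far).
Nothing else is reachable above Q; 9 in all.

9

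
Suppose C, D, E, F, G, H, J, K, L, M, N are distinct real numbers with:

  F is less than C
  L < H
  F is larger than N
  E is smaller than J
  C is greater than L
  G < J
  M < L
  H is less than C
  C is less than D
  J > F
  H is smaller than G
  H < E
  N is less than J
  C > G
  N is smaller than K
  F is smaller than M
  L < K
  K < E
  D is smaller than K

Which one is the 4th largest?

D

Piecing the relations together gives one ordering: N < F < M < L < H < G < C < D < K < E < J.
Counting 4 from the largest end gives D.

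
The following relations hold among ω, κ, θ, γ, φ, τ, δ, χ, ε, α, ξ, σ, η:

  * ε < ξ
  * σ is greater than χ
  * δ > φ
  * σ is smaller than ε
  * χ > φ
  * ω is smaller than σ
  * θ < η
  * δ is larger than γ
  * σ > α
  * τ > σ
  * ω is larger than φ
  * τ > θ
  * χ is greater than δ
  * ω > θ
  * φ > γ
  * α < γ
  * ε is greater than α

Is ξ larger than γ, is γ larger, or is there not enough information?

The relevant relations are γ < φ; φ < δ; δ < χ; χ < σ; σ < ε; ε < ξ.
Chaining these gives γ < φ < δ < χ < σ < ε < ξ.
So ξ is larger.

ξ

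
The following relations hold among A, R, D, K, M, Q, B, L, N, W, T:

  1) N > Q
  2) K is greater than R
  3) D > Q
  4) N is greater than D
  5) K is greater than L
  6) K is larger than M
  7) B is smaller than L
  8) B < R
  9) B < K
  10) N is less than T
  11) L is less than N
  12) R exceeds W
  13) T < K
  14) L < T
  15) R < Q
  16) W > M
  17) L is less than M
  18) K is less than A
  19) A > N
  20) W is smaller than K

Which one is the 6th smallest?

Chaining the given pairs: B < L < M < W < R < Q < D < N < T < K < A.
Counting 6 from the smallest end gives Q.

Q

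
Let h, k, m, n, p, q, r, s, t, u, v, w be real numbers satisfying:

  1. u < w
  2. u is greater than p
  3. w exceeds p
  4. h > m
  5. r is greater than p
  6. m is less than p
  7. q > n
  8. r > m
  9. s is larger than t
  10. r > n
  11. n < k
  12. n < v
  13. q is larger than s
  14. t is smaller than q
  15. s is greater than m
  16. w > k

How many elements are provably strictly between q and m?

1

Chaining upward from m reaches: p, h, u, w, s, r.
Chaining downward from q reaches: n, t, s.
Strictly between m and q are those in both lists: s — 1 element.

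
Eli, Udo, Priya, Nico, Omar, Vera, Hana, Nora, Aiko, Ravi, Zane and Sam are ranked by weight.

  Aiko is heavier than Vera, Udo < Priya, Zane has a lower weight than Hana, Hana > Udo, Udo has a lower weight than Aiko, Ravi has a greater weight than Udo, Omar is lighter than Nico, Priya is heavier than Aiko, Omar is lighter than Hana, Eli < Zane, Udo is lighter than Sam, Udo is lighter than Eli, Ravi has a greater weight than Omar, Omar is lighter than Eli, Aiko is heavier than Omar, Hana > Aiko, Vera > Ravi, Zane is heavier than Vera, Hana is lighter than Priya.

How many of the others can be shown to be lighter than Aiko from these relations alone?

4

From Aiko the given relations immediately reach Udo, Omar, Vera.
From those, Ravi — 4 in total.
Nothing else is reachable below Aiko; 4 in all.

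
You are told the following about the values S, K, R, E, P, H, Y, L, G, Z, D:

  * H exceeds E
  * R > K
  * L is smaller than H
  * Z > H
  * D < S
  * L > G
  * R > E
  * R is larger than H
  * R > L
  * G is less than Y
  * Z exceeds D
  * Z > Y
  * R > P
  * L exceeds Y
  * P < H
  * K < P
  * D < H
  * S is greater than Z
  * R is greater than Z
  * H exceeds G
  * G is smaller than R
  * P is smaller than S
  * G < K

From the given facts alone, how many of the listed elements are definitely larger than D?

4

From D the given relations immediately reach H, Z, S.
From those, R — 4 in total.
Nothing else is reachable above D; 4 in all.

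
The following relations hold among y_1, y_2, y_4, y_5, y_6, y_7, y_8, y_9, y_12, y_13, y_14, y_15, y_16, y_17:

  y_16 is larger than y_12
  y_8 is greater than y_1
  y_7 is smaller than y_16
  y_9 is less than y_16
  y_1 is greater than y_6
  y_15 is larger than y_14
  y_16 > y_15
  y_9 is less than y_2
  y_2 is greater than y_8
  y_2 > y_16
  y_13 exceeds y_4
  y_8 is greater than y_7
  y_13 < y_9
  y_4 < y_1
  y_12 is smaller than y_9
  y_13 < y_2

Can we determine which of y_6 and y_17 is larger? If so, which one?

undetermined

Following every chain through y_6: above y_6 we get y_1, y_8, y_2.
y_17 is not reached, and no chain runs the other way from y_17 to y_6.
So the given relations leave the order of y_6 and y_17 undetermined.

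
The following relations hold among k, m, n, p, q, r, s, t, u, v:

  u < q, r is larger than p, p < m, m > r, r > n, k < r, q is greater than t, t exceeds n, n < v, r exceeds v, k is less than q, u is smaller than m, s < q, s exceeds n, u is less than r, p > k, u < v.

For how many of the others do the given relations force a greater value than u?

4

The elements the relations force above u are q, v, r, m — no chain reaches any other.
That is 4.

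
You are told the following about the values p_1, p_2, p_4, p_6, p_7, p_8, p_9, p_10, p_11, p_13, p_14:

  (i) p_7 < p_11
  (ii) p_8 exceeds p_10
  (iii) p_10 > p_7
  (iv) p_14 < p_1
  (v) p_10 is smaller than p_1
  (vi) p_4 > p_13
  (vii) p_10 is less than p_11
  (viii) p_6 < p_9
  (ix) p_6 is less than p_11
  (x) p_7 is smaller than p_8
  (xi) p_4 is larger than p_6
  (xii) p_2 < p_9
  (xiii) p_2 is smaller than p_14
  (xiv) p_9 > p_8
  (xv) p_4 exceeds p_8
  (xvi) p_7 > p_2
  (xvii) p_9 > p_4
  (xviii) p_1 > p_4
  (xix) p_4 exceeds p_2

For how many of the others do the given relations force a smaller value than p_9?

7

The elements the relations force below p_9 are p_2, p_7, p_13, p_10, p_8, p_6, p_4 — no chain reaches any other.
That is 7.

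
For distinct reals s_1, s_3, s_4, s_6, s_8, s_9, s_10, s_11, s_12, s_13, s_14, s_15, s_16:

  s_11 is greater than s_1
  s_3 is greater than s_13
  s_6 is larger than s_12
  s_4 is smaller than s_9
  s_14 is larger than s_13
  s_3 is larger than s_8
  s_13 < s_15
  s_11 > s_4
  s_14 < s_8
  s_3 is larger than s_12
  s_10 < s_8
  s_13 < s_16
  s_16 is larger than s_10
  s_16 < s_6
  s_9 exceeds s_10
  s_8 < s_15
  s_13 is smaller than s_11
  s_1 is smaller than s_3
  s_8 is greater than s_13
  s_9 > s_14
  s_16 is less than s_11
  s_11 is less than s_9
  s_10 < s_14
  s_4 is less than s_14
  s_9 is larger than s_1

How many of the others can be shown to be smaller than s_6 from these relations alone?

From s_6 the given relations immediately reach s_16, s_12.
From those, s_10, s_13 — 4 in total.
No other element is forced below s_6 by the given relations, so the count is 4.

4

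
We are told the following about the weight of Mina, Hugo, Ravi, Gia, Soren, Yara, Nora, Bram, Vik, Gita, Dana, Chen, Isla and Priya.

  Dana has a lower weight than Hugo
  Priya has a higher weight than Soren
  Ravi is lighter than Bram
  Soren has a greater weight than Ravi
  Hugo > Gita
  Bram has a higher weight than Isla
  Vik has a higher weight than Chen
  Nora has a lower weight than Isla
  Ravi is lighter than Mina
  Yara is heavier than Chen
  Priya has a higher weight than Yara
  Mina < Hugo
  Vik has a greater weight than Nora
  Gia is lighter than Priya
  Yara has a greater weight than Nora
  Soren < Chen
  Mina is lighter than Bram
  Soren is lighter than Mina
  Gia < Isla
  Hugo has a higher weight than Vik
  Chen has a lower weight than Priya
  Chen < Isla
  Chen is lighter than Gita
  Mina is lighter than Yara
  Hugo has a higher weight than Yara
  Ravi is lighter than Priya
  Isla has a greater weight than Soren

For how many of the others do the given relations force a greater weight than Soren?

9

From Soren the given relations immediately reach Chen, Isla, Mina, Priya.
From those, Gita, Vik, Yara, Bram, Hugo — 9 in total.
No other element is forced above Soren by the given relations, so the count is 9.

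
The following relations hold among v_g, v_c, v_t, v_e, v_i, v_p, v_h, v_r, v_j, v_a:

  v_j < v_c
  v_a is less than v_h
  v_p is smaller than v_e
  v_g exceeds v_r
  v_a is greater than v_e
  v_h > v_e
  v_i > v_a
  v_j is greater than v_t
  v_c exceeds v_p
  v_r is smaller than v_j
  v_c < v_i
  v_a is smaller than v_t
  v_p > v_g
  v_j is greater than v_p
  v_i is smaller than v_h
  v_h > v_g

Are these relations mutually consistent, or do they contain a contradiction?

Every relation is compatible with v_r < v_g < v_p < v_e < v_a < v_t < v_j < v_c < v_i < v_h; the set is consistent.

consistent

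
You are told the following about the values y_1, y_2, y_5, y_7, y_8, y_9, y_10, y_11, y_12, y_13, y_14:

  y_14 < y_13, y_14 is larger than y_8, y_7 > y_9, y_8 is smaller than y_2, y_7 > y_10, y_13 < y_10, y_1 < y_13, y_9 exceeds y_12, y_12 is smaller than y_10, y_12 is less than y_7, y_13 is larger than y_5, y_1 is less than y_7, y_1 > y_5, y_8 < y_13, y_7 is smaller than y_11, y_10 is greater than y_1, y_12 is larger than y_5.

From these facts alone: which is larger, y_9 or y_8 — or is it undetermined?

undetermined

Following every chain through y_8: above y_8 we get y_14, y_13, y_10, y_7, y_2, y_11.
y_9 is not reached, and no chain runs the other way from y_9 to y_8.
So the given relations leave the order of y_8 and y_9 undetermined.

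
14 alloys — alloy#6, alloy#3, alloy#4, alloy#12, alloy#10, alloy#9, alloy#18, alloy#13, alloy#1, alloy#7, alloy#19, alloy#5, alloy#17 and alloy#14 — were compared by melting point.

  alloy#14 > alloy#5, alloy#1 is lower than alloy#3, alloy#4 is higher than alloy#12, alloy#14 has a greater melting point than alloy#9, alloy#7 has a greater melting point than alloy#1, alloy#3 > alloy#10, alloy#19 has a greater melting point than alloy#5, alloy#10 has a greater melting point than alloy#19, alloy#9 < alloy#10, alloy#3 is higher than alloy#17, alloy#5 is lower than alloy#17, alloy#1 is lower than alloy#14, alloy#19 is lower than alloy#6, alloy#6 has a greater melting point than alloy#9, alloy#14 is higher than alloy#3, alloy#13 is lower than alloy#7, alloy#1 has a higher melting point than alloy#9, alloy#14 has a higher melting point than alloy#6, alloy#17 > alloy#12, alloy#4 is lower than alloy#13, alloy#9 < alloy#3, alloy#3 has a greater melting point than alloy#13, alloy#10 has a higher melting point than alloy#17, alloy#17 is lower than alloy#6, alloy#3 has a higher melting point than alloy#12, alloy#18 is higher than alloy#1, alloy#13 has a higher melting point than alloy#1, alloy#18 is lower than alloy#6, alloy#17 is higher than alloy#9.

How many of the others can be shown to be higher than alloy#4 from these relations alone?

Directly above alloy#4: alloy#13.
One step further: alloy#7, alloy#3 (3 so far).
One step further: alloy#14 (4 so far).
Nothing else is reachable above alloy#4; 4 in all.

4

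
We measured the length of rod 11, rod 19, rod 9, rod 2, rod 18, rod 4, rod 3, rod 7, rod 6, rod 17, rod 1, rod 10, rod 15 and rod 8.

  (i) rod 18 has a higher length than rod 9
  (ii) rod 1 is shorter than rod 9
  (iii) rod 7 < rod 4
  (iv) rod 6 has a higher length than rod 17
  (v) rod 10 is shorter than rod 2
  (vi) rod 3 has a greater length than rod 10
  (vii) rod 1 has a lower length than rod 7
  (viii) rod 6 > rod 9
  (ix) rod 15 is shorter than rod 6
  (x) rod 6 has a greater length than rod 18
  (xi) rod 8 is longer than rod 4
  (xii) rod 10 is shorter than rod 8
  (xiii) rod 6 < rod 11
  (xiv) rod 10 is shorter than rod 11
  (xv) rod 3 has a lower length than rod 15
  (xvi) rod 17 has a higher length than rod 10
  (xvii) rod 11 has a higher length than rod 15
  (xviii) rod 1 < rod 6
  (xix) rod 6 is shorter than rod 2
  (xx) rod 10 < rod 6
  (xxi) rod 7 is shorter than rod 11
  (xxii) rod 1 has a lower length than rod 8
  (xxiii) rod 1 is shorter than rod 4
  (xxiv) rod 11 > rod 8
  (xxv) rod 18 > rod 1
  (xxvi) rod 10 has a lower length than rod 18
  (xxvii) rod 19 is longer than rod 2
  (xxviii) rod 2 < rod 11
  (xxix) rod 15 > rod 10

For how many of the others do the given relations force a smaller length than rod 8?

From rod 8 the given relations immediately reach rod 1, rod 10, rod 4.
From those, rod 7 — 4 in total.
Nothing else is reachable below rod 8; 4 in all.

4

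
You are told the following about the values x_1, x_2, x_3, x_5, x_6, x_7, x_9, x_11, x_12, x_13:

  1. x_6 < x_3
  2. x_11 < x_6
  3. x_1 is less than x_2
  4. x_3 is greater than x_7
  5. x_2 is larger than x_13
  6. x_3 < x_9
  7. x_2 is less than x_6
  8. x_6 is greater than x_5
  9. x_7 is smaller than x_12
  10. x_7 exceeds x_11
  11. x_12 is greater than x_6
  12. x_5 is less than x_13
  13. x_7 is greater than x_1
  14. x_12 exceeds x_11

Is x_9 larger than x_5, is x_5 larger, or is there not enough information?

The relevant relations are x_5 < x_13; x_13 < x_2; x_2 < x_6; x_6 < x_3; x_3 < x_9.
Chaining these gives x_5 < x_13 < x_2 < x_6 < x_3 < x_9.
So x_9 is larger.

x_9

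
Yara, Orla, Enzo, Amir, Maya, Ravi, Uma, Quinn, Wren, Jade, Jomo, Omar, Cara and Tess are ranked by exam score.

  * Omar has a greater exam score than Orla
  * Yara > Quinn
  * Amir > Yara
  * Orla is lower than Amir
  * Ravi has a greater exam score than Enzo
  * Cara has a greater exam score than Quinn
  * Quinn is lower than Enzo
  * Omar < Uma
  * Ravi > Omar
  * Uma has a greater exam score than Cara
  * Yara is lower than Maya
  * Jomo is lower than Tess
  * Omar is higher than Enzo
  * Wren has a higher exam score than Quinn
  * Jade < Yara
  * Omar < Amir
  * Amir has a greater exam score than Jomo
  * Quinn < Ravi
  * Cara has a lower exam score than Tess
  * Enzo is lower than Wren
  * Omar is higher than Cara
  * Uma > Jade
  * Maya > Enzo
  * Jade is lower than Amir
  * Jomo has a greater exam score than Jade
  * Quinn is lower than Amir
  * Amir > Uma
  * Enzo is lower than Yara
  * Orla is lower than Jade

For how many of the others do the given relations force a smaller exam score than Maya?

From Maya the given relations immediately reach Enzo, Yara.
From those, Quinn, Jade — 4 in total.
From those, Orla — 5 in total.
Nothing else is reachable below Maya; 5 in all.

5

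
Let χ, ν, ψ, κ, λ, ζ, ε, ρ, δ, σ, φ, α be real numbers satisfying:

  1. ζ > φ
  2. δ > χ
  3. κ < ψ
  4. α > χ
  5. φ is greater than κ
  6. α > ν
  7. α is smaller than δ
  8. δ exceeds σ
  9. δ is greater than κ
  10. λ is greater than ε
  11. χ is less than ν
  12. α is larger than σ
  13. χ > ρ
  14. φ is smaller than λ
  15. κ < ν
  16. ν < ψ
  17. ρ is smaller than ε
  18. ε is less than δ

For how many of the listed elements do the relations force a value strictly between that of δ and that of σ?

1

Chaining upward from σ reaches: α.
Chaining downward from δ reaches: ρ, ε, κ, χ, ν, α.
Strictly between σ and δ are those in both lists: α — 1 element.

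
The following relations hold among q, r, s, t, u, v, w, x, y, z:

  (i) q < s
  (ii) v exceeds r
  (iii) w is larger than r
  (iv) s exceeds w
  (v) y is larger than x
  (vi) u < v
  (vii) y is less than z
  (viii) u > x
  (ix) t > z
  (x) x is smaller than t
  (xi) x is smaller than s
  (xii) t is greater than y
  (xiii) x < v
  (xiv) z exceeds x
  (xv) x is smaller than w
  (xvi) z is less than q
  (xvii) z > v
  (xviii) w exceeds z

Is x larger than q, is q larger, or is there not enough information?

q

The relevant relations are x < u; u < v; v < z; z < q.
Together: x < u < v < z < q.
So q is larger.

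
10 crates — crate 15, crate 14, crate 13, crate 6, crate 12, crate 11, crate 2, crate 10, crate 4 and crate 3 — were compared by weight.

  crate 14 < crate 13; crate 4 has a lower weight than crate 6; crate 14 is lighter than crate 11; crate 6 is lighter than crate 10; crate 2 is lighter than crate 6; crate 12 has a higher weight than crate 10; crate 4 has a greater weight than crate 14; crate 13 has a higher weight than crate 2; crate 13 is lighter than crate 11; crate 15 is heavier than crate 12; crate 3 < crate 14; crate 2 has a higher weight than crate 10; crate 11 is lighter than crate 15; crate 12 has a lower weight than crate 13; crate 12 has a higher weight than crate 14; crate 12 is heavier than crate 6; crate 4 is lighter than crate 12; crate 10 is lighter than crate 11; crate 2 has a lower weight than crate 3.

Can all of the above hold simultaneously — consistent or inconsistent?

inconsistent

We have crate 6 < crate 10 stated directly, yet also crate 10 < crate 2 < crate 3 < crate 14 < crate 4 < crate 6 by chaining the others — so crate 10 < crate 6. Contradiction.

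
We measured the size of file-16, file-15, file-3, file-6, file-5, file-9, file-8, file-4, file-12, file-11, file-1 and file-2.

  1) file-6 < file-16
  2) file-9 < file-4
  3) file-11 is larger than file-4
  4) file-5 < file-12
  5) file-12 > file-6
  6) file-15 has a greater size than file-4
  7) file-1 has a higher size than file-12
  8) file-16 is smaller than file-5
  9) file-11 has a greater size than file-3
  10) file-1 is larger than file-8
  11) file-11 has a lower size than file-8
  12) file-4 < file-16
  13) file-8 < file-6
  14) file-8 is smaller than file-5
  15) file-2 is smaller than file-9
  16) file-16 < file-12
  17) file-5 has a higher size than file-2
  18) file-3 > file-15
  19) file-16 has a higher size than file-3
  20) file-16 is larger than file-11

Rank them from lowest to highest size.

file-2 < file-9 < file-4 < file-15 < file-3 < file-11 < file-8 < file-6 < file-16 < file-5 < file-12 < file-1

Nothing is placed below file-2, so it is least; from there file-2 < file-9; file-9 < file-4; file-4 < file-15; file-15 < file-3; file-3 < file-11; file-11 < file-8; file-8 < file-6; file-6 < file-16; file-16 < file-5; file-5 < file-12; file-12 < file-1, each given directly.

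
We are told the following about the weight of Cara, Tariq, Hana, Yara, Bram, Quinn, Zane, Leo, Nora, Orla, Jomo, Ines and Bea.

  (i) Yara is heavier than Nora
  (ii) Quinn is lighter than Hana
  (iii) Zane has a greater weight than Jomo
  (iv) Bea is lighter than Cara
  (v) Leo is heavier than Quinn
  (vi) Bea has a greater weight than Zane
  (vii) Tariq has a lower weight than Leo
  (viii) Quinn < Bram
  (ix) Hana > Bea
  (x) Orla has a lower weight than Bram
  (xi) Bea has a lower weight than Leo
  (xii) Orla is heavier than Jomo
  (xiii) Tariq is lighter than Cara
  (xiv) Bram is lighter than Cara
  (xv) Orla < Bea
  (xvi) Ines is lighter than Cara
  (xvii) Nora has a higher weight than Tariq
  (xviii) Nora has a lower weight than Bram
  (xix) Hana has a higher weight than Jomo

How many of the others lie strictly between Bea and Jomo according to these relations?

The relations place Jomo below Bea. An element lies strictly between them when it is forced above Jomo and also forced below Bea.
Above Jomo: {Zane, Orla, Leo, Hana, Bram, Cara}. Below Bea: {Zane, Orla}.
Intersection: {Zane, Orla} — 2.

2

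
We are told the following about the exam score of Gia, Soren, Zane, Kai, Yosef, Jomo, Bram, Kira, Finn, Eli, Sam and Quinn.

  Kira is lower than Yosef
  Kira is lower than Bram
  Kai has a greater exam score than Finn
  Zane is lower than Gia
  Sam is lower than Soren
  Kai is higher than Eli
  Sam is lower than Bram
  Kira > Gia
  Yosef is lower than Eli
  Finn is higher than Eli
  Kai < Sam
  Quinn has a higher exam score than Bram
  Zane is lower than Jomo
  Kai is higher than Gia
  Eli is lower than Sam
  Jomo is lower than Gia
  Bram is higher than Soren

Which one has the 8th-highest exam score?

Piecing the relations together gives one ordering: Zane < Jomo < Gia < Kira < Yosef < Eli < Finn < Kai < Sam < Soren < Bram < Quinn.
Counting 8 from the largest end gives Yosef.

Yosef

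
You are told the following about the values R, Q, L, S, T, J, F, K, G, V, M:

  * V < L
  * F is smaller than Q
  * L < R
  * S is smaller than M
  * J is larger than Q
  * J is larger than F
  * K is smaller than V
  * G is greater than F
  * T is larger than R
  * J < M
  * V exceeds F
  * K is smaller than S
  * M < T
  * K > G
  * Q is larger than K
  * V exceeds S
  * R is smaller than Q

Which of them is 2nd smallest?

G

Chaining the given pairs: F < G < K < S < V < L < R < Q < J < M < T.
The 2nd smallest is G.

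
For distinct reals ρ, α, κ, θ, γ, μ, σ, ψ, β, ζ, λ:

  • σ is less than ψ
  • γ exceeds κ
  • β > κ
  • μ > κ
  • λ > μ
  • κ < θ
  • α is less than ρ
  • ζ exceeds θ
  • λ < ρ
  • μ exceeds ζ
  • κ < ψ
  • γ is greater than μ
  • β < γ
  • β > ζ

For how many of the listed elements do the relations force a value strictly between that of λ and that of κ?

The relations place κ below λ. An element lies strictly between them when it is forced above κ and also forced below λ.
Above κ: {θ, ζ, μ, β, γ, ψ, ρ}. Below λ: {θ, ζ, μ}.
Intersection: {θ, ζ, μ} — 3.

3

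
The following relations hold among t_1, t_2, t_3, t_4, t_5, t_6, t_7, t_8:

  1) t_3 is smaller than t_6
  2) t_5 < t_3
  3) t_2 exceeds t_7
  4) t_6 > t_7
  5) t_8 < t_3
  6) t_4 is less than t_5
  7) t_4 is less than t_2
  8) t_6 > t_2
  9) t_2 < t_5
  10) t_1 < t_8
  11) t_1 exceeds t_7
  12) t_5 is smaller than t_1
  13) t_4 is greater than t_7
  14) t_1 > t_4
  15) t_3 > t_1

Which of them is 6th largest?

Piecing the relations together gives one ordering: t_7 < t_4 < t_2 < t_5 < t_1 < t_8 < t_3 < t_6.
Counting 6 from the largest end gives t_2.

t_2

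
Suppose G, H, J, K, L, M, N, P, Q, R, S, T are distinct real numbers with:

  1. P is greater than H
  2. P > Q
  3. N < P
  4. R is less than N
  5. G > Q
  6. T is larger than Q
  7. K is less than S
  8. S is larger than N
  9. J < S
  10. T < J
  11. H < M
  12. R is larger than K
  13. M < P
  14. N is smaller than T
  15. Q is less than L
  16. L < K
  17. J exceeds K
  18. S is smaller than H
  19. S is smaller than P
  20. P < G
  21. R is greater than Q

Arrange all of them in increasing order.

Each adjacent pair is fixed by a given relation: Q < L; L < K; K < R; R < N; N < T; T < J; J < S; S < H; H < M; M < P; P < G. Chaining them end to end gives the full order.

Q < L < K < R < N < T < J < S < H < M < P < G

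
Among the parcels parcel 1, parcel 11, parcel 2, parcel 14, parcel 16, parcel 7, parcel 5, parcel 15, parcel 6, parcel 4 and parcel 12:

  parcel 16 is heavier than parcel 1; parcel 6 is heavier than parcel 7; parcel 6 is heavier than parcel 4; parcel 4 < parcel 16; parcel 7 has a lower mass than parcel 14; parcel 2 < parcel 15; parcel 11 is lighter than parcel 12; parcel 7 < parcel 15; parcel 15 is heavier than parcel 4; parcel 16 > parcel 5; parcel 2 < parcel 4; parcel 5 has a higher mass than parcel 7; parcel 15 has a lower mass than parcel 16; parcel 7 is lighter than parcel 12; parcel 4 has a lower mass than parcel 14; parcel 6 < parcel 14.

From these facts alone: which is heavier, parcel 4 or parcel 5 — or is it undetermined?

undetermined

Following every chain through parcel 5: above parcel 5 we get parcel 16; below parcel 5 we get parcel 7.
parcel 4 is not reached, and no chain runs the other way from parcel 4 to parcel 5.
So the given relations leave the order of parcel 5 and parcel 4 undetermined.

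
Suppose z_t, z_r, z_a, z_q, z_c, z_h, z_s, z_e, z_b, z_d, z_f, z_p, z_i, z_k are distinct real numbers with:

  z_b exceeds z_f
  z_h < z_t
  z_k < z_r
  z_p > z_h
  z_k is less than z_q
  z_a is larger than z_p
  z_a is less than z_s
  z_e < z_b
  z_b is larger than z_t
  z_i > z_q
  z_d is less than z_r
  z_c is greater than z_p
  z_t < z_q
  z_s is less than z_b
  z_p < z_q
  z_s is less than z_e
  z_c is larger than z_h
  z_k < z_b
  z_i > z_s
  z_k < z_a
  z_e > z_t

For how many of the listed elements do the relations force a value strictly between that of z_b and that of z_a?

2

Chaining upward from z_a reaches: z_s, z_e, z_i.
Chaining downward from z_b reaches: z_h, z_k, z_p, z_f, z_s, z_t, z_e.
Strictly between z_a and z_b are those in both lists: z_s, z_e — 2 elements.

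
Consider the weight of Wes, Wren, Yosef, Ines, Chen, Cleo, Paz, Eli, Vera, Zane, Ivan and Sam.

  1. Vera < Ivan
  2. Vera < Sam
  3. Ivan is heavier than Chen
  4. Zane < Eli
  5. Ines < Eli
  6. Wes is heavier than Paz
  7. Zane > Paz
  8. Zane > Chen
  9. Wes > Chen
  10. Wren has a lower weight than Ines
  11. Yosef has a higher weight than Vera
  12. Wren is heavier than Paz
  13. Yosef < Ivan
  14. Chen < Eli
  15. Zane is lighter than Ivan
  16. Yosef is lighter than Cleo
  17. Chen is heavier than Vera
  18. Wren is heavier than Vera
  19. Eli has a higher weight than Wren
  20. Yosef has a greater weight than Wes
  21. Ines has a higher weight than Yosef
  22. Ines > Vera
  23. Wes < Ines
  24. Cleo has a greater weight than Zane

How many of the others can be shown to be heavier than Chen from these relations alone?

From Chen the given relations immediately reach Wes, Zane, Ivan, Eli.
From those, Yosef, Ines, Cleo — 7 in total.
No other element is forced above Chen by the given relations, so the count is 7.

7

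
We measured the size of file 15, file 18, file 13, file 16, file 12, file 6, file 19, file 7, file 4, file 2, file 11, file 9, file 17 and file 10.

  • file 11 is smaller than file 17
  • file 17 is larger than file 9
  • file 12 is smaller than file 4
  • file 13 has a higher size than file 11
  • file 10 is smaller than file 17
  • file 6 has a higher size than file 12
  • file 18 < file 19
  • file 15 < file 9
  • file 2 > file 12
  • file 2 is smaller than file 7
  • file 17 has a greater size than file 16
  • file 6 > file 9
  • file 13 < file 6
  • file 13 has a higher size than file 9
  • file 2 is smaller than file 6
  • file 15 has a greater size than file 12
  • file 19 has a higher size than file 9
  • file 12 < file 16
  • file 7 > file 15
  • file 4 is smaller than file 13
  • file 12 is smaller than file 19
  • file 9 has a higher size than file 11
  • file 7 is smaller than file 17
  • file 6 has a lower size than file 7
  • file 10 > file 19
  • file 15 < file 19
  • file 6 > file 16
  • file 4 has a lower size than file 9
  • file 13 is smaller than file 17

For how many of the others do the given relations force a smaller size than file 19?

6

Directly below file 19: file 18, file 12, file 15, file 9.
One step further: file 4, file 11 (6 so far).
Nothing else is reachable below file 19; 6 in all.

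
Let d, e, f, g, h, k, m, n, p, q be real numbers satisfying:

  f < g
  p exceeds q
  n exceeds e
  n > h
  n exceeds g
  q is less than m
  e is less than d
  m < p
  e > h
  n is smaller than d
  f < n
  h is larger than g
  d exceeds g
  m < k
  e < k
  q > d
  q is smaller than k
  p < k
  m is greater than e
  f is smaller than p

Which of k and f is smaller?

f

f < g and g < h give f < h.
With h < e: f < g < h < e.
Then e < n extends the chain to n.
Then n < d extends the chain to d.
Then d < q extends the chain to q.
With q < m: f < g < h < e < n < d < q < m.
With m < p: f < g < h < e < n < d < q < m < p.
With p < k: f < g < h < e < n < d < q < m < p < k.
So f < k; f is the smaller of the two.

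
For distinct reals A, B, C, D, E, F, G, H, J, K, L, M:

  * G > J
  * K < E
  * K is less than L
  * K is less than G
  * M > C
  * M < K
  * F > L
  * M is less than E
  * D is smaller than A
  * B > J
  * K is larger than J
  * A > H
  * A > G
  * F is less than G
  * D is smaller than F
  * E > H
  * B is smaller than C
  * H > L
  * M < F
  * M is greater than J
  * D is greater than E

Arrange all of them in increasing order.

The consecutive links are each given: J < B; B < C; C < M; M < K; K < L; L < H; H < E; E < D; D < F; F < G; G < A.

J < B < C < M < K < L < H < E < D < F < G < A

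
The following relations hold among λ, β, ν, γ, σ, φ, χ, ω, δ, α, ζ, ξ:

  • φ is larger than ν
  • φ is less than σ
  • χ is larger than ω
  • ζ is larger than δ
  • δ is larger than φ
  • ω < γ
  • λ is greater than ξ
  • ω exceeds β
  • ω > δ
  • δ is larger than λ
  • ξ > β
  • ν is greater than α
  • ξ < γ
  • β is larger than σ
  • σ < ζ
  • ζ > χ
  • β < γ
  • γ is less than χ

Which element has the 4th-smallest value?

σ

The consecutive relations fix a unique order: α < ν < φ < σ < β < ξ < λ < δ < ω < γ < χ < ζ.
The 4th smallest is σ.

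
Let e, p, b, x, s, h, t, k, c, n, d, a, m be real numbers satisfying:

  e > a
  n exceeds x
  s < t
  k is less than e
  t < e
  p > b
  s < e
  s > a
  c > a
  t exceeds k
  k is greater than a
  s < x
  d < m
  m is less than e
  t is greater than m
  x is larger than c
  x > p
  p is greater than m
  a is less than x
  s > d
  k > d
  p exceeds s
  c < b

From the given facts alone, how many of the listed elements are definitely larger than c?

4

The elements the relations force above c are b, p, x, n — no chain reaches any other.
That is 4.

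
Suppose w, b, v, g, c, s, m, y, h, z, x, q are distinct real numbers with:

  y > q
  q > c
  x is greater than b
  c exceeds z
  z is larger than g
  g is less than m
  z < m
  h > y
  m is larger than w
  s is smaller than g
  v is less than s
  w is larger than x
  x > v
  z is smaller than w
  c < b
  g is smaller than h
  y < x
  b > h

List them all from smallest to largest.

The consecutive links are each given: v < s; s < g; g < z; z < c; c < q; q < y; y < h; h < b; b < x; x < w; w < m.

v < s < g < z < c < q < y < h < b < x < w < m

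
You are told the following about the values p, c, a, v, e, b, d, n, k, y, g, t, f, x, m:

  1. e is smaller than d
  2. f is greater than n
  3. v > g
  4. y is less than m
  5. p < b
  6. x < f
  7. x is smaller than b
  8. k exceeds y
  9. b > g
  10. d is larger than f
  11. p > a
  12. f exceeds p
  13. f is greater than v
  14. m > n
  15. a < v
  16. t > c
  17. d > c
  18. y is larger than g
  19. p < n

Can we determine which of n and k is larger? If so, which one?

undetermined

Following every chain through n: above n we get m, f, d; below n we get a, p.
k is not reached, and no chain runs the other way from k to n.
So the given relations leave the order of n and k undetermined.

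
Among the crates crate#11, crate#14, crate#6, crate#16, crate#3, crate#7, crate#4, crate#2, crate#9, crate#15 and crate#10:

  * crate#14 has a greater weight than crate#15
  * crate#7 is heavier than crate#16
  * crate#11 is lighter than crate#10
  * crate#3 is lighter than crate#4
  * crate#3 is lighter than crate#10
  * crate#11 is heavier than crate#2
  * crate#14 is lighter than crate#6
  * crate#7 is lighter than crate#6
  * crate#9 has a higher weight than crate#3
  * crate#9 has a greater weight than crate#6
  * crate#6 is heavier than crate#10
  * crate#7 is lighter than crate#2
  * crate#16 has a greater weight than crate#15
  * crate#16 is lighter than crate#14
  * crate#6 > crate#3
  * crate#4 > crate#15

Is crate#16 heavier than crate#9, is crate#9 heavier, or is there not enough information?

crate#16 < crate#7 and crate#7 < crate#2 give crate#16 < crate#2.
Then crate#2 < crate#11 extends the chain to crate#11.
With crate#11 < crate#10: crate#16 < crate#7 < crate#2 < crate#11 < crate#10.
Then crate#10 < crate#6 extends the chain to crate#6.
With crate#6 < crate#9: crate#16 < crate#7 < crate#2 < crate#11 < crate#10 < crate#6 < crate#9.
So crate#9 is heavier.

crate#9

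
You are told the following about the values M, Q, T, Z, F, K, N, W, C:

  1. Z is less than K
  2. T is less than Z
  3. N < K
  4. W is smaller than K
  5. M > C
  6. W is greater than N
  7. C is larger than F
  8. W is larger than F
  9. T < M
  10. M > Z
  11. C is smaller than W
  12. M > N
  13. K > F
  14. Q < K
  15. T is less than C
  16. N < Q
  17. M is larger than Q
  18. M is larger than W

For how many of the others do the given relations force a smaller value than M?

7

The elements the relations force below M are T, N, Z, F, C, Q, W — no chain reaches any other.
That is 7.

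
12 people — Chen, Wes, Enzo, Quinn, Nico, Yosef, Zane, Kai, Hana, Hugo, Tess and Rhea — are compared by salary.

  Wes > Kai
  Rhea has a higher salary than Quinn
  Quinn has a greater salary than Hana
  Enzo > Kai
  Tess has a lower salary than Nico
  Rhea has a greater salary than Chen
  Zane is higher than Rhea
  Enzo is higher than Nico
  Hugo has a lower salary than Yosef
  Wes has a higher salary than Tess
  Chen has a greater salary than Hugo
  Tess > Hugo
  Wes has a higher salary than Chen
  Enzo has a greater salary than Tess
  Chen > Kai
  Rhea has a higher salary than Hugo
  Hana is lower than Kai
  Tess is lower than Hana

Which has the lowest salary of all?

Hugo

Tess is not least since Hugo < Tess; Hana is not least since Tess < Hana; Yosef is not least since Hugo < Yosef; Quinn is not least since Hana < Quinn; Nico is not least since Tess < Nico; Kai is not least since Hana < Kai; Chen is not least since Hugo < Chen; Enzo is not least since Kai < Enzo; Rhea is not least since Quinn < Rhea; Wes is not least since Chen < Wes; Zane is not least since Rhea < Zane.
Only Hugo has nothing below it, so Hugo is the lowest salary.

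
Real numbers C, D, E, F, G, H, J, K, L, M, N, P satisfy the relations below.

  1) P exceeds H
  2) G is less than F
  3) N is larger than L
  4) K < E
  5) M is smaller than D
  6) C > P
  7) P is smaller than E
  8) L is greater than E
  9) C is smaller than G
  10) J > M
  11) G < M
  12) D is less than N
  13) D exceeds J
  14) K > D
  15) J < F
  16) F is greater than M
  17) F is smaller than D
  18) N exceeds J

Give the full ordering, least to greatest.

The consecutive links are each given: H < P; P < C; C < G; G < M; M < J; J < F; F < D; D < K; K < E; E < L; L < N.

H < P < C < G < M < J < F < D < K < E < L < N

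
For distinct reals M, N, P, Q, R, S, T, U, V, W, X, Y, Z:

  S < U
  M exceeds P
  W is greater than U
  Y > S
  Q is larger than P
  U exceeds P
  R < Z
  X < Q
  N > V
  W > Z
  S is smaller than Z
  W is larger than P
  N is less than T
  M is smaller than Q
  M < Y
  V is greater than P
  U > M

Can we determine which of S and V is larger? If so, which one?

undetermined

Following every chain through S: above S we get U, Z, Y, W.
V is not reached, and no chain runs the other way from V to S.
So the given relations leave the order of S and V undetermined.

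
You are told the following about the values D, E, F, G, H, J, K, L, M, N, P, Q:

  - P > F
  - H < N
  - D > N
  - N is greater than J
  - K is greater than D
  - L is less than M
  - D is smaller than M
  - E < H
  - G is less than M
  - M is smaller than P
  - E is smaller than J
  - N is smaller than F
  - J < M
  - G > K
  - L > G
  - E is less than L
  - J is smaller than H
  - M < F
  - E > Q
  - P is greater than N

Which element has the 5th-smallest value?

Piecing the relations together gives one ordering: Q < E < J < H < N < D < K < G < L < M < F < P.
The 5th smallest is N.

N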